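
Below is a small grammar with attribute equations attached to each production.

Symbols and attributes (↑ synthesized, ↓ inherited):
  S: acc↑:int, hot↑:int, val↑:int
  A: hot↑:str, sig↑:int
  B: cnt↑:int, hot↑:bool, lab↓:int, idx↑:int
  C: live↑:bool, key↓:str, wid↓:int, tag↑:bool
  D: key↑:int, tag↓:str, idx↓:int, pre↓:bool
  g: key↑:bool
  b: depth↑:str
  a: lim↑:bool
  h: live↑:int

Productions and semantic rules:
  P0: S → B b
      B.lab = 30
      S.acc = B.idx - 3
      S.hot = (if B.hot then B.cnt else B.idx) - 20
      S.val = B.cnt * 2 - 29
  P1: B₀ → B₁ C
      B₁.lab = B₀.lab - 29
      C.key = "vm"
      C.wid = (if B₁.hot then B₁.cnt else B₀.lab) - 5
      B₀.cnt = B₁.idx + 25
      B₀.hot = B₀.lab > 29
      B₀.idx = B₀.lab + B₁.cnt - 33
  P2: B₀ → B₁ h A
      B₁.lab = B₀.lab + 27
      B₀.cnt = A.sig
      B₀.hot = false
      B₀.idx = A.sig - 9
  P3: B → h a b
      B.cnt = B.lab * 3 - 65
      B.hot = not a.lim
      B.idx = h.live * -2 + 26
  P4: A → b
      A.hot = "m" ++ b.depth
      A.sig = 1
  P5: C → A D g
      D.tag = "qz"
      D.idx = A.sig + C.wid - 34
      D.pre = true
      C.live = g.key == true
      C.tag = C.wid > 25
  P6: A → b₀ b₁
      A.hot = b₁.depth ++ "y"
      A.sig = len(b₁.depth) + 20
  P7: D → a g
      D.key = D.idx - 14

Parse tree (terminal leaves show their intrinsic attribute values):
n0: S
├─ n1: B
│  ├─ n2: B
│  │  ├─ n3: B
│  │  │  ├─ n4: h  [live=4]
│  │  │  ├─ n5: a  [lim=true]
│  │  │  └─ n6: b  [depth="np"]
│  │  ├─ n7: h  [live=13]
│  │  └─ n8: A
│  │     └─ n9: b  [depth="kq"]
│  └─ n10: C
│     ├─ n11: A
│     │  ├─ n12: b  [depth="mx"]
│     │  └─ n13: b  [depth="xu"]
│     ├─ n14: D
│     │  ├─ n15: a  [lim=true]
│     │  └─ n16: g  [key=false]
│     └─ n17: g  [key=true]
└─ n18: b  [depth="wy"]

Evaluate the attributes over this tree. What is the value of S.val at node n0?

1. n1.lab = 30  [30]
2. n2.lab = 1  [B₀.lab - 29]
3. n3.lab = 28  [B₀.lab + 27]
4. n4.live = 4  [terminal]
5. n5.lim = true  [terminal]
6. n6.depth = "np"  [terminal]
7. n3.cnt = 19  [B.lab * 3 - 65]
8. n3.hot = false  [not a.lim]
9. n3.idx = 18  [h.live * -2 + 26]
10. n7.live = 13  [terminal]
11. n9.depth = "kq"  [terminal]
12. n8.hot = "mkq"  ["m" ++ b.depth]
13. n8.sig = 1  [1]
14. n2.cnt = 1  [A.sig]
15. n2.hot = false  [false]
16. n2.idx = -8  [A.sig - 9]
17. n10.key = "vm"  ["vm"]
18. n10.wid = 25  [(if B₁.hot then B₁.cnt else B₀.lab) - 5]
19. n12.depth = "mx"  [terminal]
20. n13.depth = "xu"  [terminal]
21. n11.hot = "xuy"  [b₁.depth ++ "y"]
22. n11.sig = 22  [len(b₁.depth) + 20]
23. n14.tag = "qz"  ["qz"]
24. n14.idx = 13  [A.sig + C.wid - 34]
25. n14.pre = true  [true]
26. n15.lim = true  [terminal]
27. n16.key = false  [terminal]
28. n14.key = -1  [D.idx - 14]
29. n17.key = true  [terminal]
30. n10.live = true  [g.key == true]
31. n10.tag = false  [C.wid > 25]
32. n1.cnt = 17  [B₁.idx + 25]
33. n1.hot = true  [B₀.lab > 29]
34. n1.idx = -2  [B₀.lab + B₁.cnt - 33]
35. n18.depth = "wy"  [terminal]
36. n0.acc = -5  [B.idx - 3]
37. n0.hot = -3  [(if B.hot then B.cnt else B.idx) - 20]
38. n0.val = 5  [B.cnt * 2 - 29]

5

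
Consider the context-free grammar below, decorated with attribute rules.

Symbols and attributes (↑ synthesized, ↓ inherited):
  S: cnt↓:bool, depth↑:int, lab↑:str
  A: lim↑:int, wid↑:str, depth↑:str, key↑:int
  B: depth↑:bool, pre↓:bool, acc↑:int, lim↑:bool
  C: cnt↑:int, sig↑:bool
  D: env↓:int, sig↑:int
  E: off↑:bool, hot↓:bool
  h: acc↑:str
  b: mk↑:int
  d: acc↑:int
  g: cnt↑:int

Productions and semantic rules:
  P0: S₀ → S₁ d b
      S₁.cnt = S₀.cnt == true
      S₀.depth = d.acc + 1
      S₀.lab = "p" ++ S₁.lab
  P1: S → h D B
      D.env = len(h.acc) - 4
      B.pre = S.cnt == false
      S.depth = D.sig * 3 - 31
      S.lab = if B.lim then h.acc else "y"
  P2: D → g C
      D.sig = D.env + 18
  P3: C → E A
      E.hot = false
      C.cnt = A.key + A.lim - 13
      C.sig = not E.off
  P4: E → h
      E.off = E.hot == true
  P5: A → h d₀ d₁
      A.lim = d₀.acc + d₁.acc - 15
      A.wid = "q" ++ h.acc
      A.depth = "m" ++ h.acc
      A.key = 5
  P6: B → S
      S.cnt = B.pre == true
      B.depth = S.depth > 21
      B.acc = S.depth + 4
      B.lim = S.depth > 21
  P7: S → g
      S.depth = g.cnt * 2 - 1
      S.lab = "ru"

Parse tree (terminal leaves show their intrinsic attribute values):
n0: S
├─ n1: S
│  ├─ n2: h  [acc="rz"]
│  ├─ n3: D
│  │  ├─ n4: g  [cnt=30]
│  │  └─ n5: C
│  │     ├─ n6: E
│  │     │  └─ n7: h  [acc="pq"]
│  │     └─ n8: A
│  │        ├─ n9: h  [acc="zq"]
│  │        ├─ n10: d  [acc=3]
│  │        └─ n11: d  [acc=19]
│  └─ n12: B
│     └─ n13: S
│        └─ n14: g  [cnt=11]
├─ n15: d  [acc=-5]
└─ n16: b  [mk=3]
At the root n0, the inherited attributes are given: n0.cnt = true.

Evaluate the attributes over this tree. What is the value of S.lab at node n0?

"py"

1. n0.cnt = true  [given at root]
2. n1.cnt = true  [S₀.cnt == true]
3. n2.acc = "rz"  [terminal]
4. n3.env = -2  [len(h.acc) - 4]
5. n4.cnt = 30  [terminal]
6. n6.hot = false  [false]
7. n7.acc = "pq"  [terminal]
8. n6.off = false  [E.hot == true]
9. n9.acc = "zq"  [terminal]
10. n10.acc = 3  [terminal]
11. n11.acc = 19  [terminal]
12. n8.lim = 7  [d₀.acc + d₁.acc - 15]
13. n8.wid = "qzq"  ["q" ++ h.acc]
14. n8.depth = "mzq"  ["m" ++ h.acc]
15. n8.key = 5  [5]
16. n5.cnt = -1  [A.key + A.lim - 13]
17. n5.sig = true  [not E.off]
18. n3.sig = 16  [D.env + 18]
19. n12.pre = false  [S.cnt == false]
20. n13.cnt = false  [B.pre == true]
21. n14.cnt = 11  [terminal]
22. n13.depth = 21  [g.cnt * 2 - 1]
23. n13.lab = "ru"  ["ru"]
24. n12.depth = false  [S.depth > 21]
25. n12.acc = 25  [S.depth + 4]
26. n12.lim = false  [S.depth > 21]
27. n1.depth = 17  [D.sig * 3 - 31]
28. n1.lab = "y"  [if B.lim then h.acc else "y"]
29. n15.acc = -5  [terminal]
30. n16.mk = 3  [terminal]
31. n0.depth = -4  [d.acc + 1]
32. n0.lab = "py"  ["p" ++ S₁.lab]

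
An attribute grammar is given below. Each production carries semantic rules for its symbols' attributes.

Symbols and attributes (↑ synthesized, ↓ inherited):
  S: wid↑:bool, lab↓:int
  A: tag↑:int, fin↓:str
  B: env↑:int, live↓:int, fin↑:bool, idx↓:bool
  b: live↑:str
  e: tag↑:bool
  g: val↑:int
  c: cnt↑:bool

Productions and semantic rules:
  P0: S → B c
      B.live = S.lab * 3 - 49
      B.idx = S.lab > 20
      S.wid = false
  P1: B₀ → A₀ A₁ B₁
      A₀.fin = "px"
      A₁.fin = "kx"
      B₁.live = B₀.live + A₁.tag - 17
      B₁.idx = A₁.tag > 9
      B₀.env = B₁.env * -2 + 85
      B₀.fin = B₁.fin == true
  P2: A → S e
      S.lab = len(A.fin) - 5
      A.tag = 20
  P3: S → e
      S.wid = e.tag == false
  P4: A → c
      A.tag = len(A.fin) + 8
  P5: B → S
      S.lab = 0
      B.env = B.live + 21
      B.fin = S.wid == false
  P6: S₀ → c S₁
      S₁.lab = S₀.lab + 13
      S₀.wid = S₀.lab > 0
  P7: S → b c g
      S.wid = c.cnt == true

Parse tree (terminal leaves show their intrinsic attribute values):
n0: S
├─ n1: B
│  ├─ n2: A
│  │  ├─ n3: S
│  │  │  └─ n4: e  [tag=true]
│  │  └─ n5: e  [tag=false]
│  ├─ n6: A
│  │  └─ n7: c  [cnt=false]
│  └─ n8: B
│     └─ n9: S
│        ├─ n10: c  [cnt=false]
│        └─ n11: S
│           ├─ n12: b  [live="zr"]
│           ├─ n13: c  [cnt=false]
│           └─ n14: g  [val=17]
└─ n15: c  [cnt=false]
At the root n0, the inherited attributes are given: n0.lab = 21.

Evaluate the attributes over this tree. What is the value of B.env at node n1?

29

1. n0.lab = 21  [given at root]
2. n1.live = 14  [S.lab * 3 - 49]
3. n1.idx = true  [S.lab > 20]
4. n2.fin = "px"  ["px"]
5. n3.lab = -3  [len(A.fin) - 5]
6. n4.tag = true  [terminal]
7. n3.wid = false  [e.tag == false]
8. n5.tag = false  [terminal]
9. n2.tag = 20  [20]
10. n6.fin = "kx"  ["kx"]
11. n7.cnt = false  [terminal]
12. n6.tag = 10  [len(A.fin) + 8]
13. n8.live = 7  [B₀.live + A₁.tag - 17]
14. n8.idx = true  [A₁.tag > 9]
15. n9.lab = 0  [0]
16. n10.cnt = false  [terminal]
17. n11.lab = 13  [S₀.lab + 13]
18. n12.live = "zr"  [terminal]
19. n13.cnt = false  [terminal]
20. n14.val = 17  [terminal]
21. n11.wid = false  [c.cnt == true]
22. n9.wid = false  [S₀.lab > 0]
23. n8.env = 28  [B.live + 21]
24. n8.fin = true  [S.wid == false]
25. n1.env = 29  [B₁.env * -2 + 85]
26. n1.fin = true  [B₁.fin == true]
27. n15.cnt = false  [terminal]
28. n0.wid = false  [false]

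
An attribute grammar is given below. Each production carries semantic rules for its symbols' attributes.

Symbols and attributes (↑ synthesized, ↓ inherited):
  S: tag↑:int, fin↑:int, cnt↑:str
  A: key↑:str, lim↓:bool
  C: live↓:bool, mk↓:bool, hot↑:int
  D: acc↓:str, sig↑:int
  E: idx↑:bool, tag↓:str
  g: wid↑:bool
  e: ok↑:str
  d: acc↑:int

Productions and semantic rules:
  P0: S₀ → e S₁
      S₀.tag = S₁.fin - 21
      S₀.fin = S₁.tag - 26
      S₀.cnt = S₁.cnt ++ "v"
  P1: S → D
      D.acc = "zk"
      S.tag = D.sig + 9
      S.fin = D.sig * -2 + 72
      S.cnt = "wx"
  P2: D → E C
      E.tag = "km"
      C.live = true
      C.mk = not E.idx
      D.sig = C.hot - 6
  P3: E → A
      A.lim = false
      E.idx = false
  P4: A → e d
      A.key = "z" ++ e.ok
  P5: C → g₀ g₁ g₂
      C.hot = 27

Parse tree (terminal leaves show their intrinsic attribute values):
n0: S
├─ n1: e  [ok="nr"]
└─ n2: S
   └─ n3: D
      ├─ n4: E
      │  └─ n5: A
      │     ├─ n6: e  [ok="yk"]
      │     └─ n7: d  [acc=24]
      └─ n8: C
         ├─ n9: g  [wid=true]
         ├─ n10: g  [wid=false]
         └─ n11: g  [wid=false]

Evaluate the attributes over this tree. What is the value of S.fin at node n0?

4

1. n1.ok = "nr"  [terminal]
2. n3.acc = "zk"  ["zk"]
3. n4.tag = "km"  ["km"]
4. n5.lim = false  [false]
5. n6.ok = "yk"  [terminal]
6. n7.acc = 24  [terminal]
7. n5.key = "zyk"  ["z" ++ e.ok]
8. n4.idx = false  [false]
9. n8.live = true  [true]
10. n8.mk = true  [not E.idx]
11. n9.wid = true  [terminal]
12. n10.wid = false  [terminal]
13. n11.wid = false  [terminal]
14. n8.hot = 27  [27]
15. n3.sig = 21  [C.hot - 6]
16. n2.tag = 30  [D.sig + 9]
17. n2.fin = 30  [D.sig * -2 + 72]
18. n2.cnt = "wx"  ["wx"]
19. n0.tag = 9  [S₁.fin - 21]
20. n0.fin = 4  [S₁.tag - 26]
21. n0.cnt = "wxv"  [S₁.cnt ++ "v"]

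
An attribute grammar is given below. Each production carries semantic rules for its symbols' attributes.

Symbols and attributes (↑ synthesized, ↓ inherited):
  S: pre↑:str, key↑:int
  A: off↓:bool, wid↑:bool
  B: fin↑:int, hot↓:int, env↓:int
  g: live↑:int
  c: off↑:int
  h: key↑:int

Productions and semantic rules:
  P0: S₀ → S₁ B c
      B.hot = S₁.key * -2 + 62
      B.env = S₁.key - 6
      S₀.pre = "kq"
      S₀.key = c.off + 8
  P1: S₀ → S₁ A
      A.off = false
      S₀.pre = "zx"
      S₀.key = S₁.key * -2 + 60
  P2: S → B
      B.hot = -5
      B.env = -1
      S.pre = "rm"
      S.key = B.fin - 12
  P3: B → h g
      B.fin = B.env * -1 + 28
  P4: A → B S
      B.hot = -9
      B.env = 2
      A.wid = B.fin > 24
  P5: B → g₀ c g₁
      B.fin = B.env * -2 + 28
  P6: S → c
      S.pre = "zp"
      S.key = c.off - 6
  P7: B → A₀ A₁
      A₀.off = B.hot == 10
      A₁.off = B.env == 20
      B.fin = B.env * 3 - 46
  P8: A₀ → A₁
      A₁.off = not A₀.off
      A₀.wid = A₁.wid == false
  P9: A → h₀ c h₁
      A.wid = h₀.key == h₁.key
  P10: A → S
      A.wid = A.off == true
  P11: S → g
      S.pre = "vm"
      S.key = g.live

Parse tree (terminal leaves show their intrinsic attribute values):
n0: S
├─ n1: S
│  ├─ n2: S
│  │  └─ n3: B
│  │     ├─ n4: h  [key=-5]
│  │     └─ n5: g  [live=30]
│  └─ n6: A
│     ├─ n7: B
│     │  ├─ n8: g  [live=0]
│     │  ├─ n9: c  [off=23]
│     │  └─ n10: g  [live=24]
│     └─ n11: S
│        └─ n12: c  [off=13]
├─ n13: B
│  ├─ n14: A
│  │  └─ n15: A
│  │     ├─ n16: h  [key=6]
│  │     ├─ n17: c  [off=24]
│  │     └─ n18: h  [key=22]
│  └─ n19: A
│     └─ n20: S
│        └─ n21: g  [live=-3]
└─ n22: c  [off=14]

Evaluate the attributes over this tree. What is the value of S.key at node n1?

26

1. n3.hot = -5  [-5]
2. n3.env = -1  [-1]
3. n4.key = -5  [terminal]
4. n5.live = 30  [terminal]
5. n3.fin = 29  [B.env * -1 + 28]
6. n2.pre = "rm"  ["rm"]
7. n2.key = 17  [B.fin - 12]
8. n6.off = false  [false]
9. n7.hot = -9  [-9]
10. n7.env = 2  [2]
11. n8.live = 0  [terminal]
12. n9.off = 23  [terminal]
13. n10.live = 24  [terminal]
14. n7.fin = 24  [B.env * -2 + 28]
15. n12.off = 13  [terminal]
16. n11.pre = "zp"  ["zp"]
17. n11.key = 7  [c.off - 6]
18. n6.wid = false  [B.fin > 24]
19. n1.pre = "zx"  ["zx"]
20. n1.key = 26  [S₁.key * -2 + 60]
21. n13.hot = 10  [S₁.key * -2 + 62]
22. n13.env = 20  [S₁.key - 6]
23. n14.off = true  [B.hot == 10]
24. n15.off = false  [not A₀.off]
25. n16.key = 6  [terminal]
26. n17.off = 24  [terminal]
27. n18.key = 22  [terminal]
28. n15.wid = false  [h₀.key == h₁.key]
29. n14.wid = true  [A₁.wid == false]
30. n19.off = true  [B.env == 20]
31. n21.live = -3  [terminal]
32. n20.pre = "vm"  ["vm"]
33. n20.key = -3  [g.live]
34. n19.wid = true  [A.off == true]
35. n13.fin = 14  [B.env * 3 - 46]
36. n22.off = 14  [terminal]
37. n0.pre = "kq"  ["kq"]
38. n0.key = 22  [c.off + 8]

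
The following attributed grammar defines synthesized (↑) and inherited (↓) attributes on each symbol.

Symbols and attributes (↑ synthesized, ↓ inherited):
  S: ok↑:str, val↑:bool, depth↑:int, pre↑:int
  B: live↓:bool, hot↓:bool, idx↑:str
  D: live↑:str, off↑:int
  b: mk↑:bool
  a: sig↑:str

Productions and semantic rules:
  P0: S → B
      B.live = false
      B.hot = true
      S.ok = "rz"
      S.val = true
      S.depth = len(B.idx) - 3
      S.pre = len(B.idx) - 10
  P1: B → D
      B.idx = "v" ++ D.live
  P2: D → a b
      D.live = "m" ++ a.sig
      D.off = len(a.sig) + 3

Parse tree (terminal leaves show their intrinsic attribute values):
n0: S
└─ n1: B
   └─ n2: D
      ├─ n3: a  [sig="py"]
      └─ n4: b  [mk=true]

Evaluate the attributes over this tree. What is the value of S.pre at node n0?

1. n1.live = false  [false]
2. n1.hot = true  [true]
3. n3.sig = "py"  [terminal]
4. n4.mk = true  [terminal]
5. n2.live = "mpy"  ["m" ++ a.sig]
6. n2.off = 5  [len(a.sig) + 3]
7. n1.idx = "vmpy"  ["v" ++ D.live]
8. n0.ok = "rz"  ["rz"]
9. n0.val = true  [true]
10. n0.depth = 1  [len(B.idx) - 3]
11. n0.pre = -6  [len(B.idx) - 10]

-6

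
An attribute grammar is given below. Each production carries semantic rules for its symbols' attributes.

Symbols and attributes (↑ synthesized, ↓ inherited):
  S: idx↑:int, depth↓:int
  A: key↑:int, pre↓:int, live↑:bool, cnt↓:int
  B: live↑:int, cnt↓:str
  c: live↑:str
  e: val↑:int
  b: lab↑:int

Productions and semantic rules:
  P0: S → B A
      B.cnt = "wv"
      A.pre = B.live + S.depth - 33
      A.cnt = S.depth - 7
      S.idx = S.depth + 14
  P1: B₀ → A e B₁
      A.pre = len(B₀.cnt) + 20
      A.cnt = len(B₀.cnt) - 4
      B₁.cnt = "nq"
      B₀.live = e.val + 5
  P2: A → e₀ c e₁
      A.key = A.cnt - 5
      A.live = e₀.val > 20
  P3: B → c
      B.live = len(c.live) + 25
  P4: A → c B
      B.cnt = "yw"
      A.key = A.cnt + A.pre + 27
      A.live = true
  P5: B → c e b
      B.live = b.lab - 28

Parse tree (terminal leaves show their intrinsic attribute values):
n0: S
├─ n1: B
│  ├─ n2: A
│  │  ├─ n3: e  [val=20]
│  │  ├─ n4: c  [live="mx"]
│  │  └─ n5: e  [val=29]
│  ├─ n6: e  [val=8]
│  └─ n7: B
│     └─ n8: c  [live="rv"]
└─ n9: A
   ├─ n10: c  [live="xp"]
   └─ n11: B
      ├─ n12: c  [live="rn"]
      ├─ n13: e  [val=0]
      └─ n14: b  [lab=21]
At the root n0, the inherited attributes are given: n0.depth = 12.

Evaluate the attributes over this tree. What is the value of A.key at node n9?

24

1. n0.depth = 12  [given at root]
2. n1.cnt = "wv"  ["wv"]
3. n2.pre = 22  [len(B₀.cnt) + 20]
4. n2.cnt = -2  [len(B₀.cnt) - 4]
5. n3.val = 20  [terminal]
6. n4.live = "mx"  [terminal]
7. n5.val = 29  [terminal]
8. n2.key = -7  [A.cnt - 5]
9. n2.live = false  [e₀.val > 20]
10. n6.val = 8  [terminal]
11. n7.cnt = "nq"  ["nq"]
12. n8.live = "rv"  [terminal]
13. n7.live = 27  [len(c.live) + 25]
14. n1.live = 13  [e.val + 5]
15. n9.pre = -8  [B.live + S.depth - 33]
16. n9.cnt = 5  [S.depth - 7]
17. n10.live = "xp"  [terminal]
18. n11.cnt = "yw"  ["yw"]
19. n12.live = "rn"  [terminal]
20. n13.val = 0  [terminal]
21. n14.lab = 21  [terminal]
22. n11.live = -7  [b.lab - 28]
23. n9.key = 24  [A.cnt + A.pre + 27]
24. n9.live = true  [true]
25. n0.idx = 26  [S.depth + 14]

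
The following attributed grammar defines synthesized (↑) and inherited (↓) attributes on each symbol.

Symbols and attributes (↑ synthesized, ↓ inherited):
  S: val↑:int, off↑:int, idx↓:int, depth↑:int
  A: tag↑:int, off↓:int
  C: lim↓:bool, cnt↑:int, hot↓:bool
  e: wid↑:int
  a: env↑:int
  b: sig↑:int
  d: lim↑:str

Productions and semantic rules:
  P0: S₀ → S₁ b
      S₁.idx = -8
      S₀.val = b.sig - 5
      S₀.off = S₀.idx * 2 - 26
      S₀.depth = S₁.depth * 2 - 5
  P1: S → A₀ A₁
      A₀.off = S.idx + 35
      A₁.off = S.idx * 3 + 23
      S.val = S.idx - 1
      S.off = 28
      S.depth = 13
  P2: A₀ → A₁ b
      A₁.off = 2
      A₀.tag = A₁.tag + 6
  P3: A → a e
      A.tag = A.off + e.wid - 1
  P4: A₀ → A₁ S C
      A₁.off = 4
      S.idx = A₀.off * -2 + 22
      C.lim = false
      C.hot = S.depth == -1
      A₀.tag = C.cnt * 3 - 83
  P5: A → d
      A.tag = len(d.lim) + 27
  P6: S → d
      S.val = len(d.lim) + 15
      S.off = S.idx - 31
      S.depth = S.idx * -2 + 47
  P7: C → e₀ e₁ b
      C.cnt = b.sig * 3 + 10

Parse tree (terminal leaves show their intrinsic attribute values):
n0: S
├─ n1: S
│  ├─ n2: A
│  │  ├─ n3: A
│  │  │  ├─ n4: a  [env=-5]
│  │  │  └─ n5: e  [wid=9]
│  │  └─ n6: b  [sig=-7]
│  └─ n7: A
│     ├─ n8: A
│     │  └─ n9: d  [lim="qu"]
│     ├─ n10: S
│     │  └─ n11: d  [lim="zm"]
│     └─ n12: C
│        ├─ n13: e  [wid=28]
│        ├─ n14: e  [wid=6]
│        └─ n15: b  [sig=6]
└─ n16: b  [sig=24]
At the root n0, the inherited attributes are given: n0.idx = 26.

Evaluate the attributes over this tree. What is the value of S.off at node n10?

1. n0.idx = 26  [given at root]
2. n1.idx = -8  [-8]
3. n2.off = 27  [S.idx + 35]
4. n3.off = 2  [2]
5. n4.env = -5  [terminal]
6. n5.wid = 9  [terminal]
7. n3.tag = 10  [A.off + e.wid - 1]
8. n6.sig = -7  [terminal]
9. n2.tag = 16  [A₁.tag + 6]
10. n7.off = -1  [S.idx * 3 + 23]
11. n8.off = 4  [4]
12. n9.lim = "qu"  [terminal]
13. n8.tag = 29  [len(d.lim) + 27]
14. n10.idx = 24  [A₀.off * -2 + 22]
15. n11.lim = "zm"  [terminal]
16. n10.val = 17  [len(d.lim) + 15]
17. n10.off = -7  [S.idx - 31]
18. n10.depth = -1  [S.idx * -2 + 47]
19. n12.lim = false  [false]
20. n12.hot = true  [S.depth == -1]
21. n13.wid = 28  [terminal]
22. n14.wid = 6  [terminal]
23. n15.sig = 6  [terminal]
24. n12.cnt = 28  [b.sig * 3 + 10]
25. n7.tag = 1  [C.cnt * 3 - 83]
26. n1.val = -9  [S.idx - 1]
27. n1.off = 28  [28]
28. n1.depth = 13  [13]
29. n16.sig = 24  [terminal]
30. n0.val = 19  [b.sig - 5]
31. n0.off = 26  [S₀.idx * 2 - 26]
32. n0.depth = 21  [S₁.depth * 2 - 5]

-7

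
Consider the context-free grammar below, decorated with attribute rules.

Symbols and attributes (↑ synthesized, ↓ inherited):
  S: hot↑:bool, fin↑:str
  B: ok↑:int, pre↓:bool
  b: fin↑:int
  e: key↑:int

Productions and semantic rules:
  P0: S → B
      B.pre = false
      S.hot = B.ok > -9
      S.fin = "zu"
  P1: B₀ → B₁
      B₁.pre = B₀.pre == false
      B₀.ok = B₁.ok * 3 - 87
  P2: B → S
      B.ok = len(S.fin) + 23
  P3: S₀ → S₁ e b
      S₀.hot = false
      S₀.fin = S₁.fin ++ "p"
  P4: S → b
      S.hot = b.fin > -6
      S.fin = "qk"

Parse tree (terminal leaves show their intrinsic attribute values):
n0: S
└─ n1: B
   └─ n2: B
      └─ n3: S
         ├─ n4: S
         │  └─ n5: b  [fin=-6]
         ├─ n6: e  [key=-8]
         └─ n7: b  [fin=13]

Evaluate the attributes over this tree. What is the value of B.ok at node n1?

1. n1.pre = false  [false]
2. n2.pre = true  [B₀.pre == false]
3. n5.fin = -6  [terminal]
4. n4.hot = false  [b.fin > -6]
5. n4.fin = "qk"  ["qk"]
6. n6.key = -8  [terminal]
7. n7.fin = 13  [terminal]
8. n3.hot = false  [false]
9. n3.fin = "qkp"  [S₁.fin ++ "p"]
10. n2.ok = 26  [len(S.fin) + 23]
11. n1.ok = -9  [B₁.ok * 3 - 87]
12. n0.hot = false  [B.ok > -9]
13. n0.fin = "zu"  ["zu"]

-9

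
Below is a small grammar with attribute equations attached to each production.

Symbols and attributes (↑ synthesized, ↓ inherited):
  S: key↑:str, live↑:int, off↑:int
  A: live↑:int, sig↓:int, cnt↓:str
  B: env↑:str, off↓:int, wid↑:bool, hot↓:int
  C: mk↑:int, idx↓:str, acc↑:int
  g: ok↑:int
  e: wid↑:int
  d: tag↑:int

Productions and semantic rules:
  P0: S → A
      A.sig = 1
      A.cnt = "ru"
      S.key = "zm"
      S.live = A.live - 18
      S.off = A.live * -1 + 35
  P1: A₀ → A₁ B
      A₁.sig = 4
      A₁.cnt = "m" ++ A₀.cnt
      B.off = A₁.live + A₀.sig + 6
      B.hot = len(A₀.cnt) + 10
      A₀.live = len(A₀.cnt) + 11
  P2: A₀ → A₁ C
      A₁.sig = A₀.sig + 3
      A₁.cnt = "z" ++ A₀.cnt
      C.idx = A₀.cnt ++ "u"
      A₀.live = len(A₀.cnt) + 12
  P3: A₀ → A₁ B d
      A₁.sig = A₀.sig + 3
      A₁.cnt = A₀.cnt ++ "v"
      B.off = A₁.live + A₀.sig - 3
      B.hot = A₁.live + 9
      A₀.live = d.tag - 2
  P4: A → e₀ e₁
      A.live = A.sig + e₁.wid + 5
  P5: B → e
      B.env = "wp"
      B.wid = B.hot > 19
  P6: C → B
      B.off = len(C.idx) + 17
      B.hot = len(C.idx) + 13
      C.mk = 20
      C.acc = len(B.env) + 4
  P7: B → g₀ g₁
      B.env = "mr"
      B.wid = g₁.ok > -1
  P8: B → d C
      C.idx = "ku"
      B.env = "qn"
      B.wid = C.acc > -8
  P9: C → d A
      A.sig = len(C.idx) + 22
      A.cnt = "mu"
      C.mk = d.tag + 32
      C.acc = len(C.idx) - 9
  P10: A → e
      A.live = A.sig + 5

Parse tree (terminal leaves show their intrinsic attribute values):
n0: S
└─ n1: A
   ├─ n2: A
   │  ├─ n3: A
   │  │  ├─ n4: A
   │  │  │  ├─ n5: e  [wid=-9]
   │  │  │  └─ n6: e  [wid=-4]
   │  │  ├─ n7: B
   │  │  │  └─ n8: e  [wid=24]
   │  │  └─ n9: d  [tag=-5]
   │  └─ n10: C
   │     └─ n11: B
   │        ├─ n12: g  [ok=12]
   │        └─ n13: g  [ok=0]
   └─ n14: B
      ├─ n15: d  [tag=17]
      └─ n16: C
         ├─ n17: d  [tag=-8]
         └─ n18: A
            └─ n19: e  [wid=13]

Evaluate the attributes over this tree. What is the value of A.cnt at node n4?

"zmruv"

1. n1.sig = 1  [1]
2. n1.cnt = "ru"  ["ru"]
3. n2.sig = 4  [4]
4. n2.cnt = "mru"  ["m" ++ A₀.cnt]
5. n3.sig = 7  [A₀.sig + 3]
6. n3.cnt = "zmru"  ["z" ++ A₀.cnt]
7. n4.sig = 10  [A₀.sig + 3]
8. n4.cnt = "zmruv"  [A₀.cnt ++ "v"]
9. n5.wid = -9  [terminal]
10. n6.wid = -4  [terminal]
11. n4.live = 11  [A.sig + e₁.wid + 5]
12. n7.off = 15  [A₁.live + A₀.sig - 3]
13. n7.hot = 20  [A₁.live + 9]
14. n8.wid = 24  [terminal]
15. n7.env = "wp"  ["wp"]
16. n7.wid = true  [B.hot > 19]
17. n9.tag = -5  [terminal]
18. n3.live = -7  [d.tag - 2]
19. n10.idx = "mruu"  [A₀.cnt ++ "u"]
20. n11.off = 21  [len(C.idx) + 17]
21. n11.hot = 17  [len(C.idx) + 13]
22. n12.ok = 12  [terminal]
23. n13.ok = 0  [terminal]
24. n11.env = "mr"  ["mr"]
25. n11.wid = true  [g₁.ok > -1]
26. n10.mk = 20  [20]
27. n10.acc = 6  [len(B.env) + 4]
28. n2.live = 15  [len(A₀.cnt) + 12]
29. n14.off = 22  [A₁.live + A₀.sig + 6]
30. n14.hot = 12  [len(A₀.cnt) + 10]
31. n15.tag = 17  [terminal]
32. n16.idx = "ku"  ["ku"]
33. n17.tag = -8  [terminal]
34. n18.sig = 24  [len(C.idx) + 22]
35. n18.cnt = "mu"  ["mu"]
36. n19.wid = 13  [terminal]
37. n18.live = 29  [A.sig + 5]
38. n16.mk = 24  [d.tag + 32]
39. n16.acc = -7  [len(C.idx) - 9]
40. n14.env = "qn"  ["qn"]
41. n14.wid = true  [C.acc > -8]
42. n1.live = 13  [len(A₀.cnt) + 11]
43. n0.key = "zm"  ["zm"]
44. n0.live = -5  [A.live - 18]
45. n0.off = 22  [A.live * -1 + 35]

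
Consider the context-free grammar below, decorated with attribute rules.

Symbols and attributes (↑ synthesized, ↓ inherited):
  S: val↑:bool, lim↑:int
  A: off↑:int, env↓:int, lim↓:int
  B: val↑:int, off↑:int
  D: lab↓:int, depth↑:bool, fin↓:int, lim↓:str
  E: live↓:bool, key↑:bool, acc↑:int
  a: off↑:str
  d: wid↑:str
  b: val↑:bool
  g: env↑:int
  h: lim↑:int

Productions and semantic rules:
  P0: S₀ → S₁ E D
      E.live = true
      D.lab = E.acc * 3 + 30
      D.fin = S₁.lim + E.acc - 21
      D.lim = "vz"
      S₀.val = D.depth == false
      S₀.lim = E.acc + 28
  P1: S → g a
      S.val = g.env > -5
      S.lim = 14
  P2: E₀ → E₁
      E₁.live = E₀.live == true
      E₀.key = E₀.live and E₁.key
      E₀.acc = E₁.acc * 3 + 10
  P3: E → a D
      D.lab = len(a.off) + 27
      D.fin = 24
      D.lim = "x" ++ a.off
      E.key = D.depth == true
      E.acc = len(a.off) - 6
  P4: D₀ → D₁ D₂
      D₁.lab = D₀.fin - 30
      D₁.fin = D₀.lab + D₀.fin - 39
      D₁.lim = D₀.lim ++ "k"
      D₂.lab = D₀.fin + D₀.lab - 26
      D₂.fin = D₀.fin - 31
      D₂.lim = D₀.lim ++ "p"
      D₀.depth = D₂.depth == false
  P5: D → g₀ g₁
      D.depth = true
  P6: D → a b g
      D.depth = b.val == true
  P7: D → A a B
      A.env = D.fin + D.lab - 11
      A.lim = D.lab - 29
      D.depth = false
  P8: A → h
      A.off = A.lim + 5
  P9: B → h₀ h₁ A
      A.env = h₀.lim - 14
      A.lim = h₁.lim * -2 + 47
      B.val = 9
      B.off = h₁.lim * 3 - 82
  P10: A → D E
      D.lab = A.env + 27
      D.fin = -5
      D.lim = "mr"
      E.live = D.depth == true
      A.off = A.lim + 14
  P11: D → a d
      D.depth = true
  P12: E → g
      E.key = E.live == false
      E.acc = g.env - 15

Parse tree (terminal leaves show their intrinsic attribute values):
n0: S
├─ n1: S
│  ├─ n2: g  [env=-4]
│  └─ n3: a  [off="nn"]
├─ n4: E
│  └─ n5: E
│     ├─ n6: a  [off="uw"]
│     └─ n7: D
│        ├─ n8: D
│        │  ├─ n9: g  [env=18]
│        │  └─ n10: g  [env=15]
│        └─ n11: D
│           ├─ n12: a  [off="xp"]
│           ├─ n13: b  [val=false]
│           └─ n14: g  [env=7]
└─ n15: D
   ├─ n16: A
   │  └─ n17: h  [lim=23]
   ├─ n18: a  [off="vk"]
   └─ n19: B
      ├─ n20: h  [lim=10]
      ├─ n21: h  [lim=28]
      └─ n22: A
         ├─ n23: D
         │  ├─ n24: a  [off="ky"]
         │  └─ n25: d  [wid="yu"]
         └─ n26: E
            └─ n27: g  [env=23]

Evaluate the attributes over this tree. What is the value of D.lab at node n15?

24

1. n2.env = -4  [terminal]
2. n3.off = "nn"  [terminal]
3. n1.val = true  [g.env > -5]
4. n1.lim = 14  [14]
5. n4.live = true  [true]
6. n5.live = true  [E₀.live == true]
7. n6.off = "uw"  [terminal]
8. n7.lab = 29  [len(a.off) + 27]
9. n7.fin = 24  [24]
10. n7.lim = "xuw"  ["x" ++ a.off]
11. n8.lab = -6  [D₀.fin - 30]
12. n8.fin = 14  [D₀.lab + D₀.fin - 39]
13. n8.lim = "xuwk"  [D₀.lim ++ "k"]
14. n9.env = 18  [terminal]
15. n10.env = 15  [terminal]
16. n8.depth = true  [true]
17. n11.lab = 27  [D₀.fin + D₀.lab - 26]
18. n11.fin = -7  [D₀.fin - 31]
19. n11.lim = "xuwp"  [D₀.lim ++ "p"]
20. n12.off = "xp"  [terminal]
21. n13.val = false  [terminal]
22. n14.env = 7  [terminal]
23. n11.depth = false  [b.val == true]
24. n7.depth = true  [D₂.depth == false]
25. n5.key = true  [D.depth == true]
26. n5.acc = -4  [len(a.off) - 6]
27. n4.key = true  [E₀.live and E₁.key]
28. n4.acc = -2  [E₁.acc * 3 + 10]
29. n15.lab = 24  [E.acc * 3 + 30]
30. n15.fin = -9  [S₁.lim + E.acc - 21]
31. n15.lim = "vz"  ["vz"]
32. n16.env = 4  [D.fin + D.lab - 11]
33. n16.lim = -5  [D.lab - 29]
34. n17.lim = 23  [terminal]
35. n16.off = 0  [A.lim + 5]
36. n18.off = "vk"  [terminal]
37. n20.lim = 10  [terminal]
38. n21.lim = 28  [terminal]
39. n22.env = -4  [h₀.lim - 14]
40. n22.lim = -9  [h₁.lim * -2 + 47]
41. n23.lab = 23  [A.env + 27]
42. n23.fin = -5  [-5]
43. n23.lim = "mr"  ["mr"]
44. n24.off = "ky"  [terminal]
45. n25.wid = "yu"  [terminal]
46. n23.depth = true  [true]
47. n26.live = true  [D.depth == true]
48. n27.env = 23  [terminal]
49. n26.key = false  [E.live == false]
50. n26.acc = 8  [g.env - 15]
51. n22.off = 5  [A.lim + 14]
52. n19.val = 9  [9]
53. n19.off = 2  [h₁.lim * 3 - 82]
54. n15.depth = false  [false]
55. n0.val = true  [D.depth == false]
56. n0.lim = 26  [E.acc + 28]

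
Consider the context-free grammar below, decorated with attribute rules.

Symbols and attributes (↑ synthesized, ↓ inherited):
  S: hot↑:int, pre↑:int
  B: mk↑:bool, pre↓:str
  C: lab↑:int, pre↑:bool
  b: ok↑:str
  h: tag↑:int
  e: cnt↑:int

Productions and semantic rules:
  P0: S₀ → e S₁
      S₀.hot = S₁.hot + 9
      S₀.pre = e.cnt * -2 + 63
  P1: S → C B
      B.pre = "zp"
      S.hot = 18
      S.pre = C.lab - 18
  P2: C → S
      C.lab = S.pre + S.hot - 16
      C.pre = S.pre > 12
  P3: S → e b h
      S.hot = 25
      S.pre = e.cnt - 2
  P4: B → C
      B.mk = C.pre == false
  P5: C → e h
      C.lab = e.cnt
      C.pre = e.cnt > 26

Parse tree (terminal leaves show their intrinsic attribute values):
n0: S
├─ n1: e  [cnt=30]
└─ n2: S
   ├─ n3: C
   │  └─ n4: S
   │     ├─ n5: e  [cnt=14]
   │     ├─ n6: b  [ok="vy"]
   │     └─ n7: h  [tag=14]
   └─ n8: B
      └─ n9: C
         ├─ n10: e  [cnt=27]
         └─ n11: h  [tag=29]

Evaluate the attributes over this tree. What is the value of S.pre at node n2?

1. n1.cnt = 30  [terminal]
2. n5.cnt = 14  [terminal]
3. n6.ok = "vy"  [terminal]
4. n7.tag = 14  [terminal]
5. n4.hot = 25  [25]
6. n4.pre = 12  [e.cnt - 2]
7. n3.lab = 21  [S.pre + S.hot - 16]
8. n3.pre = false  [S.pre > 12]
9. n8.pre = "zp"  ["zp"]
10. n10.cnt = 27  [terminal]
11. n11.tag = 29  [terminal]
12. n9.lab = 27  [e.cnt]
13. n9.pre = true  [e.cnt > 26]
14. n8.mk = false  [C.pre == false]
15. n2.hot = 18  [18]
16. n2.pre = 3  [C.lab - 18]
17. n0.hot = 27  [S₁.hot + 9]
18. n0.pre = 3  [e.cnt * -2 + 63]

3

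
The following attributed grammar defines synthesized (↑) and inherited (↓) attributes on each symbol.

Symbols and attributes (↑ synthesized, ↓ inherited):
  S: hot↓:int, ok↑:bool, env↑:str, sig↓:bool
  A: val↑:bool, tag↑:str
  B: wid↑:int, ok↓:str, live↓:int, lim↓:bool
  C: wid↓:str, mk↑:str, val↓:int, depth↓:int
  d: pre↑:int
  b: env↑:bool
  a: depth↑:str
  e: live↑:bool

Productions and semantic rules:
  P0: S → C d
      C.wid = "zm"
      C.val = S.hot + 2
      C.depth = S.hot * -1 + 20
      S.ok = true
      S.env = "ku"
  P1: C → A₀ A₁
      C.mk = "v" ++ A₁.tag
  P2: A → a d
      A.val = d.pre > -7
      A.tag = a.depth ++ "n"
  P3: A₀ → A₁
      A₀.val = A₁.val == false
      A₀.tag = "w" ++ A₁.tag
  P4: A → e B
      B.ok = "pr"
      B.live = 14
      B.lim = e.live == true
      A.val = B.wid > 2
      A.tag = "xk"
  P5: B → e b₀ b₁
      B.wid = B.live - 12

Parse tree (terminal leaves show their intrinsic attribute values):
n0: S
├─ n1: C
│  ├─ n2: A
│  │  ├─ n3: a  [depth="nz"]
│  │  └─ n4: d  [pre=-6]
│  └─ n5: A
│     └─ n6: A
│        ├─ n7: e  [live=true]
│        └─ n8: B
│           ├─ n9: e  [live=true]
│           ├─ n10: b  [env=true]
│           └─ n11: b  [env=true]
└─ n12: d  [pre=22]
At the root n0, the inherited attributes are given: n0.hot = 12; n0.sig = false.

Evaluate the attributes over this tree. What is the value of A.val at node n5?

true

1. n0.hot = 12  [given at root]
2. n0.sig = false  [given at root]
3. n1.wid = "zm"  ["zm"]
4. n1.val = 14  [S.hot + 2]
5. n1.depth = 8  [S.hot * -1 + 20]
6. n3.depth = "nz"  [terminal]
7. n4.pre = -6  [terminal]
8. n2.val = true  [d.pre > -7]
9. n2.tag = "nzn"  [a.depth ++ "n"]
10. n7.live = true  [terminal]
11. n8.ok = "pr"  ["pr"]
12. n8.live = 14  [14]
13. n8.lim = true  [e.live == true]
14. n9.live = true  [terminal]
15. n10.env = true  [terminal]
16. n11.env = true  [terminal]
17. n8.wid = 2  [B.live - 12]
18. n6.val = false  [B.wid > 2]
19. n6.tag = "xk"  ["xk"]
20. n5.val = true  [A₁.val == false]
21. n5.tag = "wxk"  ["w" ++ A₁.tag]
22. n1.mk = "vwxk"  ["v" ++ A₁.tag]
23. n12.pre = 22  [terminal]
24. n0.ok = true  [true]
25. n0.env = "ku"  ["ku"]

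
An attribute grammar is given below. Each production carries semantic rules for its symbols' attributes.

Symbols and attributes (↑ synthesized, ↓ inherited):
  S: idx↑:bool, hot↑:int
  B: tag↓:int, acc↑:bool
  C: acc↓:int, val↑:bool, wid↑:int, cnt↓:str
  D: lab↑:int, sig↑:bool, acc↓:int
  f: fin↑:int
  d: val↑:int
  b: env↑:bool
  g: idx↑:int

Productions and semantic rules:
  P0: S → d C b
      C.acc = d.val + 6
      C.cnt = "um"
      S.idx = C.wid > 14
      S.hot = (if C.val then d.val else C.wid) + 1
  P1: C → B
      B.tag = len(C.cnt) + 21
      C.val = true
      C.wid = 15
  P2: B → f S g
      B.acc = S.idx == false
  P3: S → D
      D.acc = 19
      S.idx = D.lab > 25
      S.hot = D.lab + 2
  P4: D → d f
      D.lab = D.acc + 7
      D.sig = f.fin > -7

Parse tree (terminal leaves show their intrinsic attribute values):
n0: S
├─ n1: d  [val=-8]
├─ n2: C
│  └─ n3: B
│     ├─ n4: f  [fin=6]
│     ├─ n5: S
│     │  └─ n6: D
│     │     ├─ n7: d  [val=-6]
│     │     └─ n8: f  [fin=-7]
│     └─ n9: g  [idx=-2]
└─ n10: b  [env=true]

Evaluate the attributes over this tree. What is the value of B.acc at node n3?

1. n1.val = -8  [terminal]
2. n2.acc = -2  [d.val + 6]
3. n2.cnt = "um"  ["um"]
4. n3.tag = 23  [len(C.cnt) + 21]
5. n4.fin = 6  [terminal]
6. n6.acc = 19  [19]
7. n7.val = -6  [terminal]
8. n8.fin = -7  [terminal]
9. n6.lab = 26  [D.acc + 7]
10. n6.sig = false  [f.fin > -7]
11. n5.idx = true  [D.lab > 25]
12. n5.hot = 28  [D.lab + 2]
13. n9.idx = -2  [terminal]
14. n3.acc = false  [S.idx == false]
15. n2.val = true  [true]
16. n2.wid = 15  [15]
17. n10.env = true  [terminal]
18. n0.idx = true  [C.wid > 14]
19. n0.hot = -7  [(if C.val then d.val else C.wid) + 1]

false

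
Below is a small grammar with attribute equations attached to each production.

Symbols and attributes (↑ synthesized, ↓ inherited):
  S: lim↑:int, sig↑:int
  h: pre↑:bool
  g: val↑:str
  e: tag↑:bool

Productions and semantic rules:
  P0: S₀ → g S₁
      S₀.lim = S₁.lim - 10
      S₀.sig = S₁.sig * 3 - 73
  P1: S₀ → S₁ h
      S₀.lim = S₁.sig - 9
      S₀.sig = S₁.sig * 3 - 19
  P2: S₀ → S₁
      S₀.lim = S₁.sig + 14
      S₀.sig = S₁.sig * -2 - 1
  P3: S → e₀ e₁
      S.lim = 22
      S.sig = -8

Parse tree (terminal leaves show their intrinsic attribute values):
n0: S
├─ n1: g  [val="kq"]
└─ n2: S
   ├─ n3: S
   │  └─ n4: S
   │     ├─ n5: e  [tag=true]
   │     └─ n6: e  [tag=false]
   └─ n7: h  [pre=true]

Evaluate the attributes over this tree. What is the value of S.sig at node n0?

1. n1.val = "kq"  [terminal]
2. n5.tag = true  [terminal]
3. n6.tag = false  [terminal]
4. n4.lim = 22  [22]
5. n4.sig = -8  [-8]
6. n3.lim = 6  [S₁.sig + 14]
7. n3.sig = 15  [S₁.sig * -2 - 1]
8. n7.pre = true  [terminal]
9. n2.lim = 6  [S₁.sig - 9]
10. n2.sig = 26  [S₁.sig * 3 - 19]
11. n0.lim = -4  [S₁.lim - 10]
12. n0.sig = 5  [S₁.sig * 3 - 73]

5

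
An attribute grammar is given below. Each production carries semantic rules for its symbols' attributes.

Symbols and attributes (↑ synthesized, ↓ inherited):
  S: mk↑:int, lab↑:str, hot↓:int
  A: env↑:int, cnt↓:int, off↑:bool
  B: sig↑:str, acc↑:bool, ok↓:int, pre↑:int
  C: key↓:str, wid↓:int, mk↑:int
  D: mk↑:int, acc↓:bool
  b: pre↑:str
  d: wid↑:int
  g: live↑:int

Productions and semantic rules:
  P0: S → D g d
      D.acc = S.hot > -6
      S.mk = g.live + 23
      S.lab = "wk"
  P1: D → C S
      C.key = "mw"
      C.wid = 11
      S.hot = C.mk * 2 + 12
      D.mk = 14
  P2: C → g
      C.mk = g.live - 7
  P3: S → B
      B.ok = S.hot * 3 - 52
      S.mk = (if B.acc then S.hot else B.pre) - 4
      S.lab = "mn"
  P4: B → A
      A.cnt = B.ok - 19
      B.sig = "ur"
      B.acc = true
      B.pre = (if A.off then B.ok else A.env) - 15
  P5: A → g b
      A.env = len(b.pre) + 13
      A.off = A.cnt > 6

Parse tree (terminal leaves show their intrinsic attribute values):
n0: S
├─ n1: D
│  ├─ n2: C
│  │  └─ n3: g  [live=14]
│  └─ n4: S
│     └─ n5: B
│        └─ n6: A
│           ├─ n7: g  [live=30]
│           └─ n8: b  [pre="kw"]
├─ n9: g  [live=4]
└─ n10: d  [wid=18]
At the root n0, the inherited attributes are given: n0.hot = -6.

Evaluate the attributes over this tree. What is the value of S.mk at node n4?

1. n0.hot = -6  [given at root]
2. n1.acc = false  [S.hot > -6]
3. n2.key = "mw"  ["mw"]
4. n2.wid = 11  [11]
5. n3.live = 14  [terminal]
6. n2.mk = 7  [g.live - 7]
7. n4.hot = 26  [C.mk * 2 + 12]
8. n5.ok = 26  [S.hot * 3 - 52]
9. n6.cnt = 7  [B.ok - 19]
10. n7.live = 30  [terminal]
11. n8.pre = "kw"  [terminal]
12. n6.env = 15  [len(b.pre) + 13]
13. n6.off = true  [A.cnt > 6]
14. n5.sig = "ur"  ["ur"]
15. n5.acc = true  [true]
16. n5.pre = 11  [(if A.off then B.ok else A.env) - 15]
17. n4.mk = 22  [(if B.acc then S.hot else B.pre) - 4]
18. n4.lab = "mn"  ["mn"]
19. n1.mk = 14  [14]
20. n9.live = 4  [terminal]
21. n10.wid = 18  [terminal]
22. n0.mk = 27  [g.live + 23]
23. n0.lab = "wk"  ["wk"]

22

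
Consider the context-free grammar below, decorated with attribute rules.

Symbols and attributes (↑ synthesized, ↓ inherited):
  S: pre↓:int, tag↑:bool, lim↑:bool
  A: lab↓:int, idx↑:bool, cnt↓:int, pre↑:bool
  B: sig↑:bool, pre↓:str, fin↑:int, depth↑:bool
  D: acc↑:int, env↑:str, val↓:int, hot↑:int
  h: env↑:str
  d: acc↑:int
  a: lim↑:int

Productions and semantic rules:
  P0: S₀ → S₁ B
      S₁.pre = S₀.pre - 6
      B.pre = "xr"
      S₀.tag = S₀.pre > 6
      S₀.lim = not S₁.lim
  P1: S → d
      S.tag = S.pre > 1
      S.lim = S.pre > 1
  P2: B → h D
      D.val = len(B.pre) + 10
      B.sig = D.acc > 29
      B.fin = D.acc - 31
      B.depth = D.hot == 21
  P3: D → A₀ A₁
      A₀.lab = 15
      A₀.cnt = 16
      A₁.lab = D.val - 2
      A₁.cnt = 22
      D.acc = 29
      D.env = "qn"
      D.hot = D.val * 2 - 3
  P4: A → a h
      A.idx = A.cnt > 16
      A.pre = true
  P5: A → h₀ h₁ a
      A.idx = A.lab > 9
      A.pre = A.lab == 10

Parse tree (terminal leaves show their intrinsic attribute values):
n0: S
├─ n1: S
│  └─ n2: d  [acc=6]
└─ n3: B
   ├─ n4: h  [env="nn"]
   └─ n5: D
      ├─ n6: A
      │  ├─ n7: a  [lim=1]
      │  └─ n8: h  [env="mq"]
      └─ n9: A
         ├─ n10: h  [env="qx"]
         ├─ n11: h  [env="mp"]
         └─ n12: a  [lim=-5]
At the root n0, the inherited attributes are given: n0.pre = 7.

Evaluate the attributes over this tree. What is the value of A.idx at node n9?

true

1. n0.pre = 7  [given at root]
2. n1.pre = 1  [S₀.pre - 6]
3. n2.acc = 6  [terminal]
4. n1.tag = false  [S.pre > 1]
5. n1.lim = false  [S.pre > 1]
6. n3.pre = "xr"  ["xr"]
7. n4.env = "nn"  [terminal]
8. n5.val = 12  [len(B.pre) + 10]
9. n6.lab = 15  [15]
10. n6.cnt = 16  [16]
11. n7.lim = 1  [terminal]
12. n8.env = "mq"  [terminal]
13. n6.idx = false  [A.cnt > 16]
14. n6.pre = true  [true]
15. n9.lab = 10  [D.val - 2]
16. n9.cnt = 22  [22]
17. n10.env = "qx"  [terminal]
18. n11.env = "mp"  [terminal]
19. n12.lim = -5  [terminal]
20. n9.idx = true  [A.lab > 9]
21. n9.pre = true  [A.lab == 10]
22. n5.acc = 29  [29]
23. n5.env = "qn"  ["qn"]
24. n5.hot = 21  [D.val * 2 - 3]
25. n3.sig = false  [D.acc > 29]
26. n3.fin = -2  [D.acc - 31]
27. n3.depth = true  [D.hot == 21]
28. n0.tag = true  [S₀.pre > 6]
29. n0.lim = true  [not S₁.lim]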